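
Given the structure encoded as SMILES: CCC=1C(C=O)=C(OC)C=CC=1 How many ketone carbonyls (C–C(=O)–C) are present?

0

Scan the SMILES for the ketone motif — none present.
Groups that are present: 1 aldehyde, 1 ether.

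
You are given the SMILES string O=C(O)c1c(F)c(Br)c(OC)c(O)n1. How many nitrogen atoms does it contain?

1

Scan the SMILES for N atoms (remember two-letter symbols like Cl and Br are single atoms).
Nitrogen count: 1.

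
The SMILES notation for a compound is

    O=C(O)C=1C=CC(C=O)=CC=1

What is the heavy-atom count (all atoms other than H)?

Every atom symbol written in the SMILES (organic subset) is one heavy atom; implicit H are not written.
Heavy atoms by element → C:8, O:3.
Total: 11.

11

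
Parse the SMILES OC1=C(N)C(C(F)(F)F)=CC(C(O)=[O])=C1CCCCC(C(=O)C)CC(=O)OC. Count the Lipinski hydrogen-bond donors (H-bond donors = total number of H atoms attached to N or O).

Donors: find every N or O and count the H atoms it carries.
  atom 1 (O): bond orders sum to 1 → 1 H
  atom 4 (N): bond orders sum to 1 → 2 H
  atom 13 (O): bond orders sum to 1 → 1 H
  atom 14 (O): bond orders sum to 2 → 0 H
  atom 22 (O): bond orders sum to 2 → 0 H
  atom 26 (O): bond orders sum to 2 → 0 H
  atom 27 (O): bond orders sum to 2 → 0 H
Lipinski HBD = 4.

4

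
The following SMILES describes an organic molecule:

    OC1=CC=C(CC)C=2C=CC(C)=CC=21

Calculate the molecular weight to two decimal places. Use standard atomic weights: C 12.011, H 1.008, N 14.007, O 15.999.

186.25 g/mol

First, the molecular formula is C13H14O (counting implicit H from valence).
  C: 13 × 12.011 = 156.143
  H: 14 × 1.008 = 14.112
  O: 1 × 15.999 = 15.999
Sum: 13×12.011 + 14×1.008 + 1×15.999 = 186.254 → 186.25 g/mol.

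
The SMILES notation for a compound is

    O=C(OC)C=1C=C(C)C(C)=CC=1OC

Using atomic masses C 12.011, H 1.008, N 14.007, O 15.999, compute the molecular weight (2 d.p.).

194.23 g/mol

First, the molecular formula is C11H14O3 (counting implicit H from valence).
  C: 11 × 12.011 = 132.121
  H: 14 × 1.008 = 14.112
  O: 3 × 15.999 = 47.997
Sum: 11×12.011 + 14×1.008 + 3×15.999 = 194.230 → 194.23 g/mol.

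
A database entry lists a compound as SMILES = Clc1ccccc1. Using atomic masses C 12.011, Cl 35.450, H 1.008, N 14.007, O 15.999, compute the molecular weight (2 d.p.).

First, the molecular formula is C6H5Cl (counting implicit H from valence).
  C: 6 × 12.011 = 72.066
  Cl: 1 × 35.450 = 35.450
  H: 5 × 1.008 = 5.040
Sum: 6×12.011 + 1×35.450 + 5×1.008 = 112.556 → 112.56 g/mol.

112.56 g/mol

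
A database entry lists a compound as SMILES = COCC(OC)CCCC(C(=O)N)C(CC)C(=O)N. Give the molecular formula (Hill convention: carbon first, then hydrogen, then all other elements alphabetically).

Walk through each heavy atom and fill implicit hydrogens from standard valence (C 4, N 3, O 2, S 2, halogen 1):
  atom 1: C, bond orders sum to 1 (valence 4) → 3 H
  atom 2: O, bond orders sum to 2 (valence 2) → 0 H
  atom 3: C, bond orders sum to 2 (valence 4) → 2 H
  atom 4: C, bond orders sum to 3 (valence 4) → 1 H
  atom 5: O, bond orders sum to 2 (valence 2) → 0 H
  atom 6: C, bond orders sum to 1 (valence 4) → 3 H
  atom 7: C, bond orders sum to 2 (valence 4) → 2 H
  atom 8: C, bond orders sum to 2 (valence 4) → 2 H
  atom 9: C, bond orders sum to 2 (valence 4) → 2 H
  atom 10: C, bond orders sum to 3 (valence 4) → 1 H
  atom 11: C, bond orders sum to 4 (valence 4) → 0 H
  atom 12: O, bond orders sum to 2 (valence 2) → 0 H
  atom 13: N, bond orders sum to 1 (valence 3) → 2 H
  atom 14: C, bond orders sum to 3 (valence 4) → 1 H
  atom 15: C, bond orders sum to 2 (valence 4) → 2 H
  atom 16: C, bond orders sum to 1 (valence 4) → 3 H
  atom 17: C, bond orders sum to 4 (valence 4) → 0 H
  atom 18: O, bond orders sum to 2 (valence 2) → 0 H
  atom 19: N, bond orders sum to 1 (valence 3) → 2 H
Totals → C:13, H:26, N:2, O:4.

C13H26N2O4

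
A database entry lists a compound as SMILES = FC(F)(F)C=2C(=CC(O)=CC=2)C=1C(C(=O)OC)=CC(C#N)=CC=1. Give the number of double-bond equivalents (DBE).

11

Degree of unsaturation = (number of rings) + (number of π bonds).
Ring closures in the SMILES: 2.
π bonds: 7 double bonds (each 1 DoU), 1 triple bond (each 2 DoU) → 9 DoU from unsaturation.
Total DoU = 2 + 9 = 11.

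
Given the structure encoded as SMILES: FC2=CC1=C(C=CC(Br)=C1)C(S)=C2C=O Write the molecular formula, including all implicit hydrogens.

C11H6BrFOS

Walk through each heavy atom and fill implicit hydrogens from standard valence (C 4, N 3, O 2, S 2, halogen 1):
  atom 1: F (halogen, monovalent) → 0 H
  atom 2: C, bond orders sum to 4 (valence 4) → 0 H
  atom 3: C, bond orders sum to 3 (valence 4) → 1 H
  atom 4: C, bond orders sum to 4 (valence 4) → 0 H
  atom 5: C, bond orders sum to 4 (valence 4) → 0 H
  atom 6: C, bond orders sum to 3 (valence 4) → 1 H
  atom 7: C, bond orders sum to 3 (valence 4) → 1 H
  atom 8: C, bond orders sum to 4 (valence 4) → 0 H
  atom 9: Br (halogen, monovalent) → 0 H
  atom 10: C, bond orders sum to 3 (valence 4) → 1 H
  atom 11: C, bond orders sum to 4 (valence 4) → 0 H
  atom 12: S, bond orders sum to 1 (valence 2) → 1 H
  atom 13: C, bond orders sum to 4 (valence 4) → 0 H
  atom 14: C, bond orders sum to 3 (valence 4) → 1 H
  atom 15: O, bond orders sum to 2 (valence 2) → 0 H
Totals → C:11, H:6, Br:1, F:1, O:1, S:1.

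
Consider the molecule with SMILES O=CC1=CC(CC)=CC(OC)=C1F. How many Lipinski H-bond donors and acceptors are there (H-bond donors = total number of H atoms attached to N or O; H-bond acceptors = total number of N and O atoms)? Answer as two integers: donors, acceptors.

0, 2

Donors: find every N or O and count the H atoms it carries.
  atom 1 (O): bond orders sum to 2 → 0 H
  atom 10 (O): bond orders sum to 2 → 0 H
Lipinski HBD = 0.
Acceptors: N atoms = 0, O atoms = 2 → HBA = 2.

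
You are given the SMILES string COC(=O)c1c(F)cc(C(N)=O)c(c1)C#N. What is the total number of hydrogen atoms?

7

Walk through each heavy atom and fill implicit hydrogens from standard valence (C 4, N 3, O 2, S 2, halogen 1); for lowercase aromatic atoms, an aromatic c carries 1 H when it has two neighbours and 0 H with three, and aromatic n carries 0 H:
  atom 1: C, bond orders sum to 1 (valence 4) → 3 H
  atom 2: O, bond orders sum to 2 (valence 2) → 0 H
  atom 3: C, bond orders sum to 4 (valence 4) → 0 H
  atom 4: O, bond orders sum to 2 (valence 2) → 0 H
  atom 5: aromatic c, 3 neighbours → 0 H
  atom 6: aromatic c, 3 neighbours → 0 H
  atom 7: F (halogen, monovalent) → 0 H
  atom 8: aromatic c, 2 neighbours → 1 H
  atom 9: aromatic c, 3 neighbours → 0 H
  atom 10: C, bond orders sum to 4 (valence 4) → 0 H
  atom 11: N, bond orders sum to 1 (valence 3) → 2 H
  atom 12: O, bond orders sum to 2 (valence 2) → 0 H
  atom 13: aromatic c, 3 neighbours → 0 H
  atom 14: aromatic c, 2 neighbours → 1 H
  atom 15: C, bond orders sum to 4 (valence 4) → 0 H
  atom 16: N, bond orders sum to 3 (valence 3) → 0 H
Total hydrogens: 7.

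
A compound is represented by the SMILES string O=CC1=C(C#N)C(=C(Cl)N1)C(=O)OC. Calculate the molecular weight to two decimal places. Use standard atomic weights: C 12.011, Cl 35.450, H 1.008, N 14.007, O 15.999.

First, the molecular formula is C8H5ClN2O3 (counting implicit H from valence).
  C: 8 × 12.011 = 96.088
  Cl: 1 × 35.450 = 35.450
  H: 5 × 1.008 = 5.040
  N: 2 × 14.007 = 28.014
  O: 3 × 15.999 = 47.997
Sum: 8×12.011 + 1×35.450 + 5×1.008 + 2×14.007 + 3×15.999 = 212.589 → 212.59 g/mol.

212.59 g/mol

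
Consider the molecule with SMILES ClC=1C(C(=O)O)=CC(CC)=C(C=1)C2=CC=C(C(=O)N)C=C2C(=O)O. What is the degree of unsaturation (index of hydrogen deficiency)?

Degree of unsaturation = (number of rings) + (number of π bonds).
Ring closures in the SMILES: 2.
π bonds: 9 double bonds (each 1 DoU) → 9 DoU from unsaturation.
Total DoU = 2 + 9 = 11.

11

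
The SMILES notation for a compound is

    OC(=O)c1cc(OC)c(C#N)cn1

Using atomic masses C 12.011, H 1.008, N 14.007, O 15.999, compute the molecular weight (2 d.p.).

First, the molecular formula is C8H6N2O3 (counting implicit H from valence).
  C: 8 × 12.011 = 96.088
  H: 6 × 1.008 = 6.048
  N: 2 × 14.007 = 28.014
  O: 3 × 15.999 = 47.997
Sum: 8×12.011 + 6×1.008 + 2×14.007 + 3×15.999 = 178.147 → 178.15 g/mol.

178.15 g/mol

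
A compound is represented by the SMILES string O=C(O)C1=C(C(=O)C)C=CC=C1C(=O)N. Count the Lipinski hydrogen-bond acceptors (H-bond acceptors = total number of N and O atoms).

N atoms: 1; O atoms: 4.
Lipinski HBA = 1 + 4 = 5.

5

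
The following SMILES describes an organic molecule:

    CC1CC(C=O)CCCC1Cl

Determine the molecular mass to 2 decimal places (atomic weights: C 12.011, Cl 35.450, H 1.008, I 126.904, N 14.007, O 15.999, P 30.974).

174.67 g/mol

First, the molecular formula is C9H15ClO (counting implicit H from valence).
  C: 9 × 12.011 = 108.099
  Cl: 1 × 35.450 = 35.450
  H: 15 × 1.008 = 15.120
  O: 1 × 15.999 = 15.999
Sum: 9×12.011 + 1×35.450 + 15×1.008 + 1×15.999 = 174.668 → 174.67 g/mol.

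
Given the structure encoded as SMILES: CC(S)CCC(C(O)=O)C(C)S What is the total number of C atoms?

Count every carbon token in the SMILES (each C, including those in ring-closure positions and inside branches).
Carbon count: 8.

8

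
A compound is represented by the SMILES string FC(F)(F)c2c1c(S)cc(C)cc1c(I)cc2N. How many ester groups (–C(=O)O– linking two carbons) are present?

Scan the SMILES for the ester motif — none present.
Groups that are present: 1 primary amine, 1 thiol.

0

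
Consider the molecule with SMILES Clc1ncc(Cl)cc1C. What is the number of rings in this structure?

1

In SMILES, each pair of matching ring-closure digits denotes one ring-closing bond; the number of such bonds equals the number of independent rings.
Ring-closure bonds here: 1.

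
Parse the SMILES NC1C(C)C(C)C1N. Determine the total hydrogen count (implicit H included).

Walk through each heavy atom and fill implicit hydrogens from standard valence (C 4, N 3, O 2, S 2, halogen 1):
  atom 1: N, bond orders sum to 1 (valence 3) → 2 H
  atom 2: C, bond orders sum to 3 (valence 4) → 1 H
  atom 3: C, bond orders sum to 3 (valence 4) → 1 H
  atom 4: C, bond orders sum to 1 (valence 4) → 3 H
  atom 5: C, bond orders sum to 3 (valence 4) → 1 H
  atom 6: C, bond orders sum to 1 (valence 4) → 3 H
  atom 7: C, bond orders sum to 3 (valence 4) → 1 H
  atom 8: N, bond orders sum to 1 (valence 3) → 2 H
Total hydrogens: 14.

14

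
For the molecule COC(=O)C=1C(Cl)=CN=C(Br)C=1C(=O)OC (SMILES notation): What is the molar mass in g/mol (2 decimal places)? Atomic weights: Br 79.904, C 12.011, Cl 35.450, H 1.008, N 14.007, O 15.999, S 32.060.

308.51 g/mol

First, the molecular formula is C9H7BrClNO4 (counting implicit H from valence).
  Br: 1 × 79.904 = 79.904
  C: 9 × 12.011 = 108.099
  Cl: 1 × 35.450 = 35.450
  H: 7 × 1.008 = 7.056
  N: 1 × 14.007 = 14.007
  O: 4 × 15.999 = 63.996
Sum: 1×79.904 + 9×12.011 + 1×35.450 + 7×1.008 + 1×14.007 + 4×15.999 = 308.512 → 308.51 g/mol.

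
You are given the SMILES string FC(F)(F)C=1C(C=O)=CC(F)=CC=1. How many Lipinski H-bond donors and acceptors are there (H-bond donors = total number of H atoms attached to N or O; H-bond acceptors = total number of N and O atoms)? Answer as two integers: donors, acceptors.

Donors: find every N or O and count the H atoms it carries.
  atom 8 (O): bond orders sum to 2 → 0 H
Lipinski HBD = 0.
Acceptors: N atoms = 0, O atoms = 1 → HBA = 1.

0, 1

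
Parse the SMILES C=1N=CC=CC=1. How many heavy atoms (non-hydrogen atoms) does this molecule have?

Every atom symbol written in the SMILES (organic subset) is one heavy atom; implicit H are not written.
Heavy atoms by element → C:5, N:1.
Total: 6.

6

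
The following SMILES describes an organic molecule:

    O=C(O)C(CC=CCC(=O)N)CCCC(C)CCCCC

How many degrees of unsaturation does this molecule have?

3

Molecular formula: C17H31NO3.
DoU = (2C + 2 + N − H − X) / 2, where X is the halogen count and O/S are ignored.
    = (2·17 + 2 + 1 − 31 − 0) / 2 = 6 / 2 = 3.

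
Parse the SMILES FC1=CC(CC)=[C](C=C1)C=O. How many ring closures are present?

In SMILES, each pair of matching ring-closure digits denotes one ring-closing bond; the number of such bonds equals the number of independent rings.
Ring-closure bonds here: 1.

1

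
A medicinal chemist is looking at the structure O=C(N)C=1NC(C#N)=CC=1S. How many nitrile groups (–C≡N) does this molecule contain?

The nitrile motif appears at heavy-atom position 7 in the SMILES.
Other groups present: 1 amide, 1 thiol.
Nitrile count: 1.

1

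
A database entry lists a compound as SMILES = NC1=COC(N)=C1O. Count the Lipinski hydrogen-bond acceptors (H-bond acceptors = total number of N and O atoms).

4

N atoms: 2; O atoms: 2.
Lipinski HBA = 2 + 2 = 4.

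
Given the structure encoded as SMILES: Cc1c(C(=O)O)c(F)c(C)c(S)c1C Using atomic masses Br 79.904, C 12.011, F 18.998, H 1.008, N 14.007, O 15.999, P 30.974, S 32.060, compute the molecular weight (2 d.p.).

First, the molecular formula is C10H11FO2S (counting implicit H from valence).
  C: 10 × 12.011 = 120.110
  F: 1 × 18.998 = 18.998
  H: 11 × 1.008 = 11.088
  O: 2 × 15.999 = 31.998
  S: 1 × 32.060 = 32.060
Sum: 10×12.011 + 1×18.998 + 11×1.008 + 2×15.999 + 1×32.060 = 214.254 → 214.25 g/mol.

214.25 g/mol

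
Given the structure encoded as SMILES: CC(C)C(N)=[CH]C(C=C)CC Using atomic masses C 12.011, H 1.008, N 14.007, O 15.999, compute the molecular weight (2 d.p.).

First, the molecular formula is C10H19N (counting implicit H from valence).
  C: 10 × 12.011 = 120.110
  H: 19 × 1.008 = 19.152
  N: 1 × 14.007 = 14.007
Sum: 10×12.011 + 19×1.008 + 1×14.007 = 153.269 → 153.27 g/mol.

153.27 g/mol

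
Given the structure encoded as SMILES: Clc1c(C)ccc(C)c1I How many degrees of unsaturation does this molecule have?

4

Molecular formula: C8H8ClI.
DoU = (2C + 2 + N − H − X) / 2, where X is the halogen count and O/S are ignored.
    = (2·8 + 2 + 0 − 8 − 2) / 2 = 8 / 2 = 4.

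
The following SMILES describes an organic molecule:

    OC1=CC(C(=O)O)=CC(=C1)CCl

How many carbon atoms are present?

Count every carbon token in the SMILES (each C, including those in ring-closure positions and inside branches).
Carbon count: 8.

8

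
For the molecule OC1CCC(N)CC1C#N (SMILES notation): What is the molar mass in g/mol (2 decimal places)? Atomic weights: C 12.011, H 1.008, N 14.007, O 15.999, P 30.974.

First, the molecular formula is C7H12N2O (counting implicit H from valence).
  C: 7 × 12.011 = 84.077
  H: 12 × 1.008 = 12.096
  N: 2 × 14.007 = 28.014
  O: 1 × 15.999 = 15.999
Sum: 7×12.011 + 12×1.008 + 2×14.007 + 1×15.999 = 140.186 → 140.19 g/mol.

140.19 g/mol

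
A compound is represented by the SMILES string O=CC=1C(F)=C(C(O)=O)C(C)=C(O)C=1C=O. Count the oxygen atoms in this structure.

5

Scan the SMILES for O atoms (remember two-letter symbols like Cl and Br are single atoms).
Oxygen count: 5.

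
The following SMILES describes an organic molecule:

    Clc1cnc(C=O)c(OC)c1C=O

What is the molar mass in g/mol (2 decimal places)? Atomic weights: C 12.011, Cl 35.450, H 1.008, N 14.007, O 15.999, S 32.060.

First, the molecular formula is C8H6ClNO3 (counting implicit H from valence).
  C: 8 × 12.011 = 96.088
  Cl: 1 × 35.450 = 35.450
  H: 6 × 1.008 = 6.048
  N: 1 × 14.007 = 14.007
  O: 3 × 15.999 = 47.997
Sum: 8×12.011 + 1×35.450 + 6×1.008 + 1×14.007 + 3×15.999 = 199.590 → 199.59 g/mol.

199.59 g/mol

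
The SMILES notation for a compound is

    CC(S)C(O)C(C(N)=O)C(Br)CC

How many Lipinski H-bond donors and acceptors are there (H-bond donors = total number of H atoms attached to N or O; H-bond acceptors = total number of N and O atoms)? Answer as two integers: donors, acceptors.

Donors: find every N or O and count the H atoms it carries.
  atom 5 (O): bond orders sum to 1 → 1 H
  atom 8 (N): bond orders sum to 1 → 2 H
  atom 9 (O): bond orders sum to 2 → 0 H
Lipinski HBD = 3.
Acceptors: N atoms = 1, O atoms = 2 → HBA = 3.

3, 3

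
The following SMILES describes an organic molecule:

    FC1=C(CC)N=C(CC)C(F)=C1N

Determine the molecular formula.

C9H12F2N2

Walk through each heavy atom and fill implicit hydrogens from standard valence (C 4, N 3, O 2, S 2, halogen 1):
  atom 1: F (halogen, monovalent) → 0 H
  atom 2: C, bond orders sum to 4 (valence 4) → 0 H
  atom 3: C, bond orders sum to 4 (valence 4) → 0 H
  atom 4: C, bond orders sum to 2 (valence 4) → 2 H
  atom 5: C, bond orders sum to 1 (valence 4) → 3 H
  atom 6: N, bond orders sum to 3 (valence 3) → 0 H
  atom 7: C, bond orders sum to 4 (valence 4) → 0 H
  atom 8: C, bond orders sum to 2 (valence 4) → 2 H
  atom 9: C, bond orders sum to 1 (valence 4) → 3 H
  atom 10: C, bond orders sum to 4 (valence 4) → 0 H
  atom 11: F (halogen, monovalent) → 0 H
  atom 12: C, bond orders sum to 4 (valence 4) → 0 H
  atom 13: N, bond orders sum to 1 (valence 3) → 2 H
Totals → C:9, H:12, F:2, N:2.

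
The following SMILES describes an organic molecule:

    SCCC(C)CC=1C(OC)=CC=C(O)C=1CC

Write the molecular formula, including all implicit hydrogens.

C14H22O2S

Walk through each heavy atom and fill implicit hydrogens from standard valence (C 4, N 3, O 2, S 2, halogen 1):
  atom 1: S, bond orders sum to 1 (valence 2) → 1 H
  atom 2: C, bond orders sum to 2 (valence 4) → 2 H
  atom 3: C, bond orders sum to 2 (valence 4) → 2 H
  atom 4: C, bond orders sum to 3 (valence 4) → 1 H
  atom 5: C, bond orders sum to 1 (valence 4) → 3 H
  atom 6: C, bond orders sum to 2 (valence 4) → 2 H
  atom 7: C, bond orders sum to 4 (valence 4) → 0 H
  atom 8: C, bond orders sum to 4 (valence 4) → 0 H
  atom 9: O, bond orders sum to 2 (valence 2) → 0 H
  atom 10: C, bond orders sum to 1 (valence 4) → 3 H
  atom 11: C, bond orders sum to 3 (valence 4) → 1 H
  atom 12: C, bond orders sum to 3 (valence 4) → 1 H
  atom 13: C, bond orders sum to 4 (valence 4) → 0 H
  atom 14: O, bond orders sum to 1 (valence 2) → 1 H
  atom 15: C, bond orders sum to 4 (valence 4) → 0 H
  atom 16: C, bond orders sum to 2 (valence 4) → 2 H
  atom 17: C, bond orders sum to 1 (valence 4) → 3 H
Totals → C:14, H:22, O:2, S:1.
In Hill order: C14H22O2S.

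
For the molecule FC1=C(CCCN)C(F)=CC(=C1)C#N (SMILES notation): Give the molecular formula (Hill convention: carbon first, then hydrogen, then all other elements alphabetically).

C10H10F2N2

Walk through each heavy atom and fill implicit hydrogens from standard valence (C 4, N 3, O 2, S 2, halogen 1):
  atom 1: F (halogen, monovalent) → 0 H
  atom 2: C, bond orders sum to 4 (valence 4) → 0 H
  atom 3: C, bond orders sum to 4 (valence 4) → 0 H
  atom 4: C, bond orders sum to 2 (valence 4) → 2 H
  atom 5: C, bond orders sum to 2 (valence 4) → 2 H
  atom 6: C, bond orders sum to 2 (valence 4) → 2 H
  atom 7: N, bond orders sum to 1 (valence 3) → 2 H
  atom 8: C, bond orders sum to 4 (valence 4) → 0 H
  atom 9: F (halogen, monovalent) → 0 H
  atom 10: C, bond orders sum to 3 (valence 4) → 1 H
  atom 11: C, bond orders sum to 4 (valence 4) → 0 H
  atom 12: C, bond orders sum to 3 (valence 4) → 1 H
  atom 13: C, bond orders sum to 4 (valence 4) → 0 H
  atom 14: N, bond orders sum to 3 (valence 3) → 0 H
Totals → C:10, H:10, F:2, N:2.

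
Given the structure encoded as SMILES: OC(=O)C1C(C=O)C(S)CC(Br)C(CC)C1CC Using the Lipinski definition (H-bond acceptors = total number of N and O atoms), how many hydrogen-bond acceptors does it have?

N atoms: 0; O atoms: 3.
Lipinski HBA = 0 + 3 = 3.

3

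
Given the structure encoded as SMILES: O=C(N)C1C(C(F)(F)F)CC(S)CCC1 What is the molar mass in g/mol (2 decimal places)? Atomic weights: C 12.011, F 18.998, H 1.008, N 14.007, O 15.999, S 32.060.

First, the molecular formula is C9H14F3NOS (counting implicit H from valence).
  C: 9 × 12.011 = 108.099
  F: 3 × 18.998 = 56.994
  H: 14 × 1.008 = 14.112
  N: 1 × 14.007 = 14.007
  O: 1 × 15.999 = 15.999
  S: 1 × 32.060 = 32.060
Sum: 9×12.011 + 3×18.998 + 14×1.008 + 1×14.007 + 1×15.999 + 1×32.060 = 241.271 → 241.27 g/mol.

241.27 g/mol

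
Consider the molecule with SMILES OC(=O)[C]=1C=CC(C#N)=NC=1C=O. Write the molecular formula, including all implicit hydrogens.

Walk through each heavy atom and fill implicit hydrogens from standard valence (C 4, N 3, O 2, S 2, halogen 1):
  atom 1: O, bond orders sum to 1 (valence 2) → 1 H
  atom 2: C, bond orders sum to 4 (valence 4) → 0 H
  atom 3: O, bond orders sum to 2 (valence 2) → 0 H
  atom 4: C with explicit H count 0
  atom 5: C, bond orders sum to 3 (valence 4) → 1 H
  atom 6: C, bond orders sum to 3 (valence 4) → 1 H
  atom 7: C, bond orders sum to 4 (valence 4) → 0 H
  atom 8: C, bond orders sum to 4 (valence 4) → 0 H
  atom 9: N, bond orders sum to 3 (valence 3) → 0 H
  atom 10: N, bond orders sum to 3 (valence 3) → 0 H
  atom 11: C, bond orders sum to 4 (valence 4) → 0 H
  atom 12: C, bond orders sum to 3 (valence 4) → 1 H
  atom 13: O, bond orders sum to 2 (valence 2) → 0 H
Totals → C:8, H:4, N:2, O:3.

C8H4N2O3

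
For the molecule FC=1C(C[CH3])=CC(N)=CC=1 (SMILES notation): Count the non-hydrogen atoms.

10

Every atom symbol written in the SMILES (organic subset) is one heavy atom; implicit H are not written.
Heavy atoms by element → C:8, F:1, N:1.
Total: 10.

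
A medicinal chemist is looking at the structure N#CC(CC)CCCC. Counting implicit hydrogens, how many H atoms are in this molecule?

15

Walk through each heavy atom and fill implicit hydrogens from standard valence (C 4, N 3, O 2, S 2, halogen 1):
  atom 1: N, bond orders sum to 3 (valence 3) → 0 H
  atom 2: C, bond orders sum to 4 (valence 4) → 0 H
  atom 3: C, bond orders sum to 3 (valence 4) → 1 H
  atom 4: C, bond orders sum to 2 (valence 4) → 2 H
  atom 5: C, bond orders sum to 1 (valence 4) → 3 H
  atom 6: C, bond orders sum to 2 (valence 4) → 2 H
  atom 7: C, bond orders sum to 2 (valence 4) → 2 H
  atom 8: C, bond orders sum to 2 (valence 4) → 2 H
  atom 9: C, bond orders sum to 1 (valence 4) → 3 H
Total hydrogens: 15.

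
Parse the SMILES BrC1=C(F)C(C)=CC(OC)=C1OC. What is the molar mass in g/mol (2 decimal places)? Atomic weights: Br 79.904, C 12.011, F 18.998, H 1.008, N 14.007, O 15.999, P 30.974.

249.08 g/mol

First, the molecular formula is C9H10BrFO2 (counting implicit H from valence).
  Br: 1 × 79.904 = 79.904
  C: 9 × 12.011 = 108.099
  F: 1 × 18.998 = 18.998
  H: 10 × 1.008 = 10.080
  O: 2 × 15.999 = 31.998
Sum: 1×79.904 + 9×12.011 + 1×18.998 + 10×1.008 + 2×15.999 = 249.079 → 249.08 g/mol.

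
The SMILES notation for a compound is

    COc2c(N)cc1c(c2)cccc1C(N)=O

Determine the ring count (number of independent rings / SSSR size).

In SMILES, each pair of matching ring-closure digits denotes one ring-closing bond; the number of such bonds equals the number of independent rings.
Ring-closure bonds here: 2.

2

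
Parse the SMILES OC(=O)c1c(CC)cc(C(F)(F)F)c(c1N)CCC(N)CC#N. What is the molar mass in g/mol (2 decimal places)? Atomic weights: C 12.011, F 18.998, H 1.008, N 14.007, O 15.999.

First, the molecular formula is C15H18F3N3O2 (counting implicit H from valence).
  C: 15 × 12.011 = 180.165
  F: 3 × 18.998 = 56.994
  H: 18 × 1.008 = 18.144
  N: 3 × 14.007 = 42.021
  O: 2 × 15.999 = 31.998
Sum: 15×12.011 + 3×18.998 + 18×1.008 + 3×14.007 + 2×15.999 = 329.322 → 329.32 g/mol.

329.32 g/mol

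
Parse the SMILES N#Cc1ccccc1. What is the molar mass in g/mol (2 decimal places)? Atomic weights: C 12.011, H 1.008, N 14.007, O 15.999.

103.12 g/mol

First, the molecular formula is C7H5N (counting implicit H from valence).
  C: 7 × 12.011 = 84.077
  H: 5 × 1.008 = 5.040
  N: 1 × 14.007 = 14.007
Sum: 7×12.011 + 5×1.008 + 1×14.007 = 103.124 → 103.12 g/mol.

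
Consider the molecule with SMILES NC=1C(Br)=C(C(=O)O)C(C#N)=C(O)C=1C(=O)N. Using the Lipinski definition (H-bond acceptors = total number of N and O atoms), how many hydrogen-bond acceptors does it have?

7

N atoms: 3; O atoms: 4.
Lipinski HBA = 3 + 4 = 7.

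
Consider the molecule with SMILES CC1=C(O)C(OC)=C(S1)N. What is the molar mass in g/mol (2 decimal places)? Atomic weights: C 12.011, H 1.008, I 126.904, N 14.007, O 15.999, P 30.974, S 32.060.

First, the molecular formula is C6H9NO2S (counting implicit H from valence).
  C: 6 × 12.011 = 72.066
  H: 9 × 1.008 = 9.072
  N: 1 × 14.007 = 14.007
  O: 2 × 15.999 = 31.998
  S: 1 × 32.060 = 32.060
Sum: 6×12.011 + 9×1.008 + 1×14.007 + 2×15.999 + 1×32.060 = 159.203 → 159.20 g/mol.

159.20 g/mol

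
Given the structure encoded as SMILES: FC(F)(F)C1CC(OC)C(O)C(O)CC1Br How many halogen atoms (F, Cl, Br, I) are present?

4

Halogen atoms appear at heavy-atom positions 1, 3, 4, 16 (1×Br, 3×F).
Other groups present: 1 ether, 2 hydroxyl.
Halogen count: 4.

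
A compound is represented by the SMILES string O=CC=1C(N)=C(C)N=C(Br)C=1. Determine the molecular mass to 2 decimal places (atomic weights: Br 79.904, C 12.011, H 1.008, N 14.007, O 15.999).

First, the molecular formula is C7H7BrN2O (counting implicit H from valence).
  Br: 1 × 79.904 = 79.904
  C: 7 × 12.011 = 84.077
  H: 7 × 1.008 = 7.056
  N: 2 × 14.007 = 28.014
  O: 1 × 15.999 = 15.999
Sum: 1×79.904 + 7×12.011 + 7×1.008 + 2×14.007 + 1×15.999 = 215.050 → 215.05 g/mol.

215.05 g/mol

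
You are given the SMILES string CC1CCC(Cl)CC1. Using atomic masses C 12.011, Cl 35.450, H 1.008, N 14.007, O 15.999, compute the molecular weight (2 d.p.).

First, the molecular formula is C7H13Cl (counting implicit H from valence).
  C: 7 × 12.011 = 84.077
  Cl: 1 × 35.450 = 35.450
  H: 13 × 1.008 = 13.104
Sum: 7×12.011 + 1×35.450 + 13×1.008 = 132.631 → 132.63 g/mol.

132.63 g/mol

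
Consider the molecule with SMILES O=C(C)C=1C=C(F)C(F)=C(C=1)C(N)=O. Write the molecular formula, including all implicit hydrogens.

Walk through each heavy atom and fill implicit hydrogens from standard valence (C 4, N 3, O 2, S 2, halogen 1):
  atom 1: O, bond orders sum to 2 (valence 2) → 0 H
  atom 2: C, bond orders sum to 4 (valence 4) → 0 H
  atom 3: C, bond orders sum to 1 (valence 4) → 3 H
  atom 4: C, bond orders sum to 4 (valence 4) → 0 H
  atom 5: C, bond orders sum to 3 (valence 4) → 1 H
  atom 6: C, bond orders sum to 4 (valence 4) → 0 H
  atom 7: F (halogen, monovalent) → 0 H
  atom 8: C, bond orders sum to 4 (valence 4) → 0 H
  atom 9: F (halogen, monovalent) → 0 H
  atom 10: C, bond orders sum to 4 (valence 4) → 0 H
  atom 11: C, bond orders sum to 3 (valence 4) → 1 H
  atom 12: C, bond orders sum to 4 (valence 4) → 0 H
  atom 13: N, bond orders sum to 1 (valence 3) → 2 H
  atom 14: O, bond orders sum to 2 (valence 2) → 0 H
Totals → C:9, H:7, F:2, N:1, O:2.
In Hill order: C9H7F2NO2.

C9H7F2NO2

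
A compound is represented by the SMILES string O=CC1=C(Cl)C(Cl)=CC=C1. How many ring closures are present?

1

In SMILES, each pair of matching ring-closure digits denotes one ring-closing bond; the number of such bonds equals the number of independent rings.
Ring-closure bonds here: 1.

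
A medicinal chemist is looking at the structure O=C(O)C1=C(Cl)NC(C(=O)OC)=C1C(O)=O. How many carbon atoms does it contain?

Count every carbon token in the SMILES (each C, including those in ring-closure positions and inside branches).
Carbon count: 8.

8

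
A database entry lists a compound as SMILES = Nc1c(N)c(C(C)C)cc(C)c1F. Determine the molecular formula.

C10H15FN2

Walk through each heavy atom and fill implicit hydrogens from standard valence (C 4, N 3, O 2, S 2, halogen 1); for lowercase aromatic atoms, an aromatic c carries 1 H when it has two neighbours and 0 H with three, and aromatic n carries 0 H:
  atom 1: N, bond orders sum to 1 (valence 3) → 2 H
  atom 2: aromatic c, 3 neighbours → 0 H
  atom 3: aromatic c, 3 neighbours → 0 H
  atom 4: N, bond orders sum to 1 (valence 3) → 2 H
  atom 5: aromatic c, 3 neighbours → 0 H
  atom 6: C, bond orders sum to 3 (valence 4) → 1 H
  atom 7: C, bond orders sum to 1 (valence 4) → 3 H
  atom 8: C, bond orders sum to 1 (valence 4) → 3 H
  atom 9: aromatic c, 2 neighbours → 1 H
  atom 10: aromatic c, 3 neighbours → 0 H
  atom 11: C, bond orders sum to 1 (valence 4) → 3 H
  atom 12: aromatic c, 3 neighbours → 0 H
  atom 13: F (halogen, monovalent) → 0 H
Totals → C:10, H:15, F:1, N:2.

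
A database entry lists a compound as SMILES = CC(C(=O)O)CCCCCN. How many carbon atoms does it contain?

Count every carbon token in the SMILES (each C, including those in ring-closure positions and inside branches).
Carbon count: 8.

8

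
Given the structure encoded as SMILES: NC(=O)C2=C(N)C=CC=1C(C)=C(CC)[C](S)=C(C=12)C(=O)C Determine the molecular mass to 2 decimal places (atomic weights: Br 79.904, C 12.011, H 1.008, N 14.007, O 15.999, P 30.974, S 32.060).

302.39 g/mol

First, the molecular formula is C16H18N2O2S (counting implicit H from valence).
  C: 16 × 12.011 = 192.176
  H: 18 × 1.008 = 18.144
  N: 2 × 14.007 = 28.014
  O: 2 × 15.999 = 31.998
  S: 1 × 32.060 = 32.060
Sum: 16×12.011 + 18×1.008 + 2×14.007 + 2×15.999 + 1×32.060 = 302.392 → 302.39 g/mol.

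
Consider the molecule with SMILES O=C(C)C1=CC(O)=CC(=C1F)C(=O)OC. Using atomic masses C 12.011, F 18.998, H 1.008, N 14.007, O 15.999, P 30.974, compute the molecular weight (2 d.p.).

First, the molecular formula is C10H9FO4 (counting implicit H from valence).
  C: 10 × 12.011 = 120.110
  F: 1 × 18.998 = 18.998
  H: 9 × 1.008 = 9.072
  O: 4 × 15.999 = 63.996
Sum: 10×12.011 + 1×18.998 + 9×1.008 + 4×15.999 = 212.176 → 212.18 g/mol.

212.18 g/mol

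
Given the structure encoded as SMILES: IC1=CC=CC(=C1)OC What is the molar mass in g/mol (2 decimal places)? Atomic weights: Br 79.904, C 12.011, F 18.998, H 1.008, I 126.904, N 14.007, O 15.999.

First, the molecular formula is C7H7IO (counting implicit H from valence).
  C: 7 × 12.011 = 84.077
  H: 7 × 1.008 = 7.056
  I: 1 × 126.904 = 126.904
  O: 1 × 15.999 = 15.999
Sum: 7×12.011 + 7×1.008 + 1×126.904 + 1×15.999 = 234.036 → 234.04 g/mol.

234.04 g/mol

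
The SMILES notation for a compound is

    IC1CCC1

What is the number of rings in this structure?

In SMILES, each pair of matching ring-closure digits denotes one ring-closing bond; the number of such bonds equals the number of independent rings.
Ring-closure bonds here: 1.

1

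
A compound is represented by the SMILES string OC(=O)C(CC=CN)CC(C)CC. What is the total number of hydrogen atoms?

Walk through each heavy atom and fill implicit hydrogens from standard valence (C 4, N 3, O 2, S 2, halogen 1):
  atom 1: O, bond orders sum to 1 (valence 2) → 1 H
  atom 2: C, bond orders sum to 4 (valence 4) → 0 H
  atom 3: O, bond orders sum to 2 (valence 2) → 0 H
  atom 4: C, bond orders sum to 3 (valence 4) → 1 H
  atom 5: C, bond orders sum to 2 (valence 4) → 2 H
  atom 6: C, bond orders sum to 3 (valence 4) → 1 H
  atom 7: C, bond orders sum to 3 (valence 4) → 1 H
  atom 8: N, bond orders sum to 1 (valence 3) → 2 H
  atom 9: C, bond orders sum to 2 (valence 4) → 2 H
  atom 10: C, bond orders sum to 3 (valence 4) → 1 H
  atom 11: C, bond orders sum to 1 (valence 4) → 3 H
  atom 12: C, bond orders sum to 2 (valence 4) → 2 H
  atom 13: C, bond orders sum to 1 (valence 4) → 3 H
Total hydrogens: 19.

19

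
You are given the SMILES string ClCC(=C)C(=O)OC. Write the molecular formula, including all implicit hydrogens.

Walk through each heavy atom and fill implicit hydrogens from standard valence (C 4, N 3, O 2, S 2, halogen 1):
  atom 1: Cl (halogen, monovalent) → 0 H
  atom 2: C, bond orders sum to 2 (valence 4) → 2 H
  atom 3: C, bond orders sum to 4 (valence 4) → 0 H
  atom 4: C, bond orders sum to 2 (valence 4) → 2 H
  atom 5: C, bond orders sum to 4 (valence 4) → 0 H
  atom 6: O, bond orders sum to 2 (valence 2) → 0 H
  atom 7: O, bond orders sum to 2 (valence 2) → 0 H
  atom 8: C, bond orders sum to 1 (valence 4) → 3 H
Totals → C:5, H:7, Cl:1, O:2.
In Hill order: C5H7ClO2.

C5H7ClO2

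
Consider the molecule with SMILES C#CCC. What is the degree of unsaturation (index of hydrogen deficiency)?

Degree of unsaturation = (number of rings) + (number of π bonds).
Ring closures in the SMILES: 0.
π bonds: 1 triple bond (each 2 DoU) → 2 DoU from unsaturation.
Total DoU = 0 + 2 = 2.

2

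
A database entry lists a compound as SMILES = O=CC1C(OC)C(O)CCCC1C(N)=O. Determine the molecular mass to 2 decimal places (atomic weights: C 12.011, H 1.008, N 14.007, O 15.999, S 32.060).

215.25 g/mol

First, the molecular formula is C10H17NO4 (counting implicit H from valence).
  C: 10 × 12.011 = 120.110
  H: 17 × 1.008 = 17.136
  N: 1 × 14.007 = 14.007
  O: 4 × 15.999 = 63.996
Sum: 10×12.011 + 17×1.008 + 1×14.007 + 4×15.999 = 215.249 → 215.25 g/mol.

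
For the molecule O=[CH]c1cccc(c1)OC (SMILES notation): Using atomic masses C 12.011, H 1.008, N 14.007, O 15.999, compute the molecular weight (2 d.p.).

136.15 g/mol

First, the molecular formula is C8H8O2 (counting implicit H from valence).
  C: 8 × 12.011 = 96.088
  H: 8 × 1.008 = 8.064
  O: 2 × 15.999 = 31.998
Sum: 8×12.011 + 8×1.008 + 2×15.999 = 136.150 → 136.15 g/mol.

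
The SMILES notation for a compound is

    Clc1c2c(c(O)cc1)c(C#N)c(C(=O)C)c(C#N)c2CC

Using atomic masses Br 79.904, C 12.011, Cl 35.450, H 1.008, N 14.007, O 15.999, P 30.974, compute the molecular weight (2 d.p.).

298.73 g/mol

First, the molecular formula is C16H11ClN2O2 (counting implicit H from valence).
  C: 16 × 12.011 = 192.176
  Cl: 1 × 35.450 = 35.450
  H: 11 × 1.008 = 11.088
  N: 2 × 14.007 = 28.014
  O: 2 × 15.999 = 31.998
Sum: 16×12.011 + 1×35.450 + 11×1.008 + 2×14.007 + 2×15.999 = 298.726 → 298.73 g/mol.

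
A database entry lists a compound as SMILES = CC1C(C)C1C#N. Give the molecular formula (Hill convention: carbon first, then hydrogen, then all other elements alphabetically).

Walk through each heavy atom and fill implicit hydrogens from standard valence (C 4, N 3, O 2, S 2, halogen 1):
  atom 1: C, bond orders sum to 1 (valence 4) → 3 H
  atom 2: C, bond orders sum to 3 (valence 4) → 1 H
  atom 3: C, bond orders sum to 3 (valence 4) → 1 H
  atom 4: C, bond orders sum to 1 (valence 4) → 3 H
  atom 5: C, bond orders sum to 3 (valence 4) → 1 H
  atom 6: C, bond orders sum to 4 (valence 4) → 0 H
  atom 7: N, bond orders sum to 3 (valence 3) → 0 H
Totals → C:6, H:9, N:1.
In Hill order: C6H9N.

C6H9N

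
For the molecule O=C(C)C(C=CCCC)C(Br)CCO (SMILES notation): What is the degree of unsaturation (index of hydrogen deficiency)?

Degree of unsaturation = (number of rings) + (number of π bonds).
Ring closures in the SMILES: 0.
π bonds: 2 double bonds (each 1 DoU) → 2 DoU from unsaturation.
Total DoU = 0 + 2 = 2.

2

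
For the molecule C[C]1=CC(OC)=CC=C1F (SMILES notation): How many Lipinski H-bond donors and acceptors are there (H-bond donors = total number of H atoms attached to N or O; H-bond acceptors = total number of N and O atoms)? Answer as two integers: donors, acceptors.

0, 1

Donors: find every N or O and count the H atoms it carries.
  atom 5 (O): bond orders sum to 2 → 0 H
Lipinski HBD = 0.
Acceptors: N atoms = 0, O atoms = 1 → HBA = 1.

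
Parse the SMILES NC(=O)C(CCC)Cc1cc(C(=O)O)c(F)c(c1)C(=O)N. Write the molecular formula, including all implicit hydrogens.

C14H17FN2O4

Walk through each heavy atom and fill implicit hydrogens from standard valence (C 4, N 3, O 2, S 2, halogen 1); for lowercase aromatic atoms, an aromatic c carries 1 H when it has two neighbours and 0 H with three, and aromatic n carries 0 H:
  atom 1: N, bond orders sum to 1 (valence 3) → 2 H
  atom 2: C, bond orders sum to 4 (valence 4) → 0 H
  atom 3: O, bond orders sum to 2 (valence 2) → 0 H
  atom 4: C, bond orders sum to 3 (valence 4) → 1 H
  atom 5: C, bond orders sum to 2 (valence 4) → 2 H
  atom 6: C, bond orders sum to 2 (valence 4) → 2 H
  atom 7: C, bond orders sum to 1 (valence 4) → 3 H
  atom 8: C, bond orders sum to 2 (valence 4) → 2 H
  atom 9: aromatic c, 3 neighbours → 0 H
  atom 10: aromatic c, 2 neighbours → 1 H
  atom 11: aromatic c, 3 neighbours → 0 H
  atom 12: C, bond orders sum to 4 (valence 4) → 0 H
  atom 13: O, bond orders sum to 2 (valence 2) → 0 H
  atom 14: O, bond orders sum to 1 (valence 2) → 1 H
  atom 15: aromatic c, 3 neighbours → 0 H
  atom 16: F (halogen, monovalent) → 0 H
  atom 17: aromatic c, 3 neighbours → 0 H
  atom 18: aromatic c, 2 neighbours → 1 H
  atom 19: C, bond orders sum to 4 (valence 4) → 0 H
  atom 20: O, bond orders sum to 2 (valence 2) → 0 H
  atom 21: N, bond orders sum to 1 (valence 3) → 2 H
Totals → C:14, H:17, F:1, N:2, O:4.
In Hill order: C14H17FN2O4.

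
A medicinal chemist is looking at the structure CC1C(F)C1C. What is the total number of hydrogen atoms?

9

Walk through each heavy atom and fill implicit hydrogens from standard valence (C 4, N 3, O 2, S 2, halogen 1):
  atom 1: C, bond orders sum to 1 (valence 4) → 3 H
  atom 2: C, bond orders sum to 3 (valence 4) → 1 H
  atom 3: C, bond orders sum to 3 (valence 4) → 1 H
  atom 4: F (halogen, monovalent) → 0 H
  atom 5: C, bond orders sum to 3 (valence 4) → 1 H
  atom 6: C, bond orders sum to 1 (valence 4) → 3 H
Total hydrogens: 9.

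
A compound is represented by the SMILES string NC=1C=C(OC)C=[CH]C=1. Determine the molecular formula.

Walk through each heavy atom and fill implicit hydrogens from standard valence (C 4, N 3, O 2, S 2, halogen 1):
  atom 1: N, bond orders sum to 1 (valence 3) → 2 H
  atom 2: C, bond orders sum to 4 (valence 4) → 0 H
  atom 3: C, bond orders sum to 3 (valence 4) → 1 H
  atom 4: C, bond orders sum to 4 (valence 4) → 0 H
  atom 5: O, bond orders sum to 2 (valence 2) → 0 H
  atom 6: C, bond orders sum to 1 (valence 4) → 3 H
  atom 7: C, bond orders sum to 3 (valence 4) → 1 H
  atom 8: C with explicit H count 1
  atom 9: C, bond orders sum to 3 (valence 4) → 1 H
Totals → C:7, H:9, N:1, O:1.

C7H9NO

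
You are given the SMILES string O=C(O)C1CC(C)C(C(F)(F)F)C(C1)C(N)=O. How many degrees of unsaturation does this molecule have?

Degree of unsaturation = (number of rings) + (number of π bonds).
Ring closures in the SMILES: 1.
π bonds: 2 double bonds (each 1 DoU) → 2 DoU from unsaturation.
Total DoU = 1 + 2 = 3.

3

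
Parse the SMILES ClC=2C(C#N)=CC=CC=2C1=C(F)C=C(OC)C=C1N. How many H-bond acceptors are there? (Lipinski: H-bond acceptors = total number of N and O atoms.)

N atoms: 2; O atoms: 1.
Lipinski HBA = 2 + 1 = 3.

3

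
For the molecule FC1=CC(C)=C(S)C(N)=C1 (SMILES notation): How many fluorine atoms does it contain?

1

Scan the SMILES for F atoms (remember two-letter symbols like Cl and Br are single atoms).
Fluorine count: 1.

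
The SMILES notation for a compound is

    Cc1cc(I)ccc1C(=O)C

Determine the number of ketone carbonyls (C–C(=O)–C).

1

The ketone motif appears at heavy-atom position 9 in the SMILES.
Ketone count: 1.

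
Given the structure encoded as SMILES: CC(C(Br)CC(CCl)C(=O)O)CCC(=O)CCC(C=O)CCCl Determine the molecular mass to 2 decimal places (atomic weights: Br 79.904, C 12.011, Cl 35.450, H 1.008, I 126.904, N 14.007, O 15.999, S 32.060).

432.18 g/mol

First, the molecular formula is C16H25BrCl2O4 (counting implicit H from valence).
  Br: 1 × 79.904 = 79.904
  C: 16 × 12.011 = 192.176
  Cl: 2 × 35.450 = 70.900
  H: 25 × 1.008 = 25.200
  O: 4 × 15.999 = 63.996
Sum: 1×79.904 + 16×12.011 + 2×35.450 + 25×1.008 + 4×15.999 = 432.176 → 432.18 g/mol.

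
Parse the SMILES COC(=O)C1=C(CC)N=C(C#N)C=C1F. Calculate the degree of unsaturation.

7

Degree of unsaturation = (number of rings) + (number of π bonds).
Ring closures in the SMILES: 1.
π bonds: 4 double bonds (each 1 DoU), 1 triple bond (each 2 DoU) → 6 DoU from unsaturation.
Total DoU = 1 + 6 = 7.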